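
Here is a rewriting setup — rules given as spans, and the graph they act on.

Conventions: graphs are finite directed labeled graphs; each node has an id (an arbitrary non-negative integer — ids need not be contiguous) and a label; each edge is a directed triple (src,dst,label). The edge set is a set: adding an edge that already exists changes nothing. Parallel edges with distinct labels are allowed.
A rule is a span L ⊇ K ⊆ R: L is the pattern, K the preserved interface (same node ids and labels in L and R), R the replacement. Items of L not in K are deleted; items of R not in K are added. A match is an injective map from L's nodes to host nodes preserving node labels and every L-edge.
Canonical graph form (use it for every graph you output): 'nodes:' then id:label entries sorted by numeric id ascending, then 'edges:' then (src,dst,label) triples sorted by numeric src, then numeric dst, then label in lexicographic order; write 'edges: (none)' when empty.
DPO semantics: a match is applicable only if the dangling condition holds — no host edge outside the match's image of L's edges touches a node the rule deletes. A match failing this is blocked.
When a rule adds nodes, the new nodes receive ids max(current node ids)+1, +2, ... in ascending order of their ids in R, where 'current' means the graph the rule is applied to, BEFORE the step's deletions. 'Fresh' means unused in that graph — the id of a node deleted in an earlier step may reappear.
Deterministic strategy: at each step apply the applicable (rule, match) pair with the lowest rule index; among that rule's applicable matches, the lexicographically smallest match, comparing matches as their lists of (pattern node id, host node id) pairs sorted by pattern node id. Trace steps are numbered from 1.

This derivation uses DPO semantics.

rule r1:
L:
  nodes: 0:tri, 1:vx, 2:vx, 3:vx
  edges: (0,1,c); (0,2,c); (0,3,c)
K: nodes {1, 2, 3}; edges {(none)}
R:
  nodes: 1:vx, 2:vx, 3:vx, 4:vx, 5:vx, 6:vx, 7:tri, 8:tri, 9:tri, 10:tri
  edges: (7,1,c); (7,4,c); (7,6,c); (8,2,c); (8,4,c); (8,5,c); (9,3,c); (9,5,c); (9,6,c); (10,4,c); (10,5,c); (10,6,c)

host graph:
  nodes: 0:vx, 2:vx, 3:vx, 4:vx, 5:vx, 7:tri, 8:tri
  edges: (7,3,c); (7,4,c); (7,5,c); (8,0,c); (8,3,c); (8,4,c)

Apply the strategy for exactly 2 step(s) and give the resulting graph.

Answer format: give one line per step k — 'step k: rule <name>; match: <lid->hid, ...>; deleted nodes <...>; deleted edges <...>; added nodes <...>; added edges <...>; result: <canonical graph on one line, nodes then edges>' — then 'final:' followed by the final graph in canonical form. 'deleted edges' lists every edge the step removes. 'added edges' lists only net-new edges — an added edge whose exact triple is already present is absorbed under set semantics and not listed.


step 1: rule r1; match: 0->7, 1->3, 2->4, 3->5; deleted nodes 7; deleted edges (7,3,c); (7,4,c); (7,5,c); added nodes 9, 10, 11, 12, 13, 14, 15; added edges (12,3,c); (12,9,c); (12,11,c); (13,4,c); (13,9,c); (13,10,c); (14,5,c); (14,10,c); (14,11,c); (15,9,c); (15,10,c); (15,11,c); result: nodes: 0:vx, 2:vx, 3:vx, 4:vx, 5:vx, 8:tri, 9:vx, 10:vx, 11:vx, 12:tri, 13:tri, 14:tri, 15:tri edges: (8,0,c); (8,3,c); (8,4,c); (12,3,c); (12,9,c); (12,11,c); (13,4,c); (13,9,c); (13,10,c); (14,5,c); (14,10,c); (14,11,c); (15,9,c); (15,10,c); (15,11,c)
step 2: rule r1; match: 0->8, 1->0, 2->3, 3->4; deleted nodes 8; deleted edges (8,0,c); (8,3,c); (8,4,c); added nodes 16, 17, 18, 19, 20, 21, 22; added edges (19,0,c); (19,16,c); (19,18,c); (20,3,c); (20,16,c); (20,17,c); (21,4,c); (21,17,c); (21,18,c); (22,16,c); (22,17,c); (22,18,c); result: nodes: 0:vx, 2:vx, 3:vx, 4:vx, 5:vx, 9:vx, 10:vx, 11:vx, 12:tri, 13:tri, 14:tri, 15:tri, 16:vx, 17:vx, 18:vx, 19:tri, 20:tri, 21:tri, 22:tri edges: (12,3,c); (12,9,c); (12,11,c); (13,4,c); (13,9,c); (13,10,c); (14,5,c); (14,10,c); (14,11,c); (15,9,c); (15,10,c); (15,11,c); (19,0,c); (19,16,c); (19,18,c); (20,3,c); (20,16,c); (20,17,c); (21,4,c); (21,17,c); (21,18,c); (22,16,c); (22,17,c); (22,18,c)
final:
nodes: 0:vx, 2:vx, 3:vx, 4:vx, 5:vx, 9:vx, 10:vx, 11:vx, 12:tri, 13:tri, 14:tri, 15:tri, 16:vx, 17:vx, 18:vx, 19:tri, 20:tri, 21:tri, 22:tri
edges: (12,3,c); (12,9,c); (12,11,c); (13,4,c); (13,9,c); (13,10,c); (14,5,c); (14,10,c); (14,11,c); (15,9,c); (15,10,c); (15,11,c); (19,0,c); (19,16,c); (19,18,c); (20,3,c); (20,16,c); (20,17,c); (21,4,c); (21,17,c); (21,18,c); (22,16,c); (22,17,c); (22,18,c)


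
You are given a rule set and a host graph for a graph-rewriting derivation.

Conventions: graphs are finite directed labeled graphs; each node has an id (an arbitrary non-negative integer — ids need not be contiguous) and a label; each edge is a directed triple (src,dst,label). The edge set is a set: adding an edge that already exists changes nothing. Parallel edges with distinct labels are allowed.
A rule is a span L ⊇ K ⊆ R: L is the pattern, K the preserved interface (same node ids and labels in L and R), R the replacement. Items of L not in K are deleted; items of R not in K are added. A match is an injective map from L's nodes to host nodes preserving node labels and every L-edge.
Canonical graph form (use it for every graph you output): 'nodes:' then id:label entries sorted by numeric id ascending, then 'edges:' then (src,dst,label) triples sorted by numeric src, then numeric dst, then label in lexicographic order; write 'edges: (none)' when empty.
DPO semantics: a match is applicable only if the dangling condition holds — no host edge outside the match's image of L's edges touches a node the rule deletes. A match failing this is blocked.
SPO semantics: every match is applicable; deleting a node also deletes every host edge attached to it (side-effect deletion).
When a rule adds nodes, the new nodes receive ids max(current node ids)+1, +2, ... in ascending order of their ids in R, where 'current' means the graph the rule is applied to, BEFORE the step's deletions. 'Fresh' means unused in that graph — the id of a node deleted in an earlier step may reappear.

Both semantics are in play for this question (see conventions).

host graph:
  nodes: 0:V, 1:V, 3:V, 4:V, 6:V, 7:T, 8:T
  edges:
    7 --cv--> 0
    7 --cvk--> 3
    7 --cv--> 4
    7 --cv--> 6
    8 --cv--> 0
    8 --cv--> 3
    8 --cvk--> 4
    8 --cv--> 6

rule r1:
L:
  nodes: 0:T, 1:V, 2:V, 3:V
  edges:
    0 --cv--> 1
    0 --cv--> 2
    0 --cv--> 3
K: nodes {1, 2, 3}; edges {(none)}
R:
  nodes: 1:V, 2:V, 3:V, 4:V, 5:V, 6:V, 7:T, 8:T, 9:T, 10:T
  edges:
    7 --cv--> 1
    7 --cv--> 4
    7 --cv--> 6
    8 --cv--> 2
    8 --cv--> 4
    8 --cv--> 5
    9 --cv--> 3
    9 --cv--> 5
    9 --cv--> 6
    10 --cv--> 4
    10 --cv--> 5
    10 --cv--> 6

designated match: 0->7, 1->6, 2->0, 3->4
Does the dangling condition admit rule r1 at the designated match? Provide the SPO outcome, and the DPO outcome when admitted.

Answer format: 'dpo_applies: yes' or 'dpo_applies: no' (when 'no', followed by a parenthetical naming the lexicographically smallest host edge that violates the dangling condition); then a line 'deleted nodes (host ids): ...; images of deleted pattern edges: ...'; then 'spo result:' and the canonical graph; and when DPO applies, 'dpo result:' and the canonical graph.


dpo_applies: no
(the rule deletes node 7, which keeps host edge (7,3,cvk) outside the match image — the dangling condition fails, DPO blocks; SPO proceeds and side-deletes such edges)
deleted nodes (host ids): 7; images of deleted pattern edges: (7,0,cv); (7,4,cv); (7,6,cv)
spo result:
nodes: 0:V, 1:V, 3:V, 4:V, 6:V, 8:T, 9:V, 10:V, 11:V, 12:T, 13:T, 14:T, 15:T
edges: (8,0,cv); (8,3,cv); (8,4,cvk); (8,6,cv); (12,6,cv); (12,9,cv); (12,11,cv); (13,0,cv); (13,9,cv); (13,10,cv); (14,4,cv); (14,10,cv); (14,11,cv); (15,9,cv); (15,10,cv); (15,11,cv)


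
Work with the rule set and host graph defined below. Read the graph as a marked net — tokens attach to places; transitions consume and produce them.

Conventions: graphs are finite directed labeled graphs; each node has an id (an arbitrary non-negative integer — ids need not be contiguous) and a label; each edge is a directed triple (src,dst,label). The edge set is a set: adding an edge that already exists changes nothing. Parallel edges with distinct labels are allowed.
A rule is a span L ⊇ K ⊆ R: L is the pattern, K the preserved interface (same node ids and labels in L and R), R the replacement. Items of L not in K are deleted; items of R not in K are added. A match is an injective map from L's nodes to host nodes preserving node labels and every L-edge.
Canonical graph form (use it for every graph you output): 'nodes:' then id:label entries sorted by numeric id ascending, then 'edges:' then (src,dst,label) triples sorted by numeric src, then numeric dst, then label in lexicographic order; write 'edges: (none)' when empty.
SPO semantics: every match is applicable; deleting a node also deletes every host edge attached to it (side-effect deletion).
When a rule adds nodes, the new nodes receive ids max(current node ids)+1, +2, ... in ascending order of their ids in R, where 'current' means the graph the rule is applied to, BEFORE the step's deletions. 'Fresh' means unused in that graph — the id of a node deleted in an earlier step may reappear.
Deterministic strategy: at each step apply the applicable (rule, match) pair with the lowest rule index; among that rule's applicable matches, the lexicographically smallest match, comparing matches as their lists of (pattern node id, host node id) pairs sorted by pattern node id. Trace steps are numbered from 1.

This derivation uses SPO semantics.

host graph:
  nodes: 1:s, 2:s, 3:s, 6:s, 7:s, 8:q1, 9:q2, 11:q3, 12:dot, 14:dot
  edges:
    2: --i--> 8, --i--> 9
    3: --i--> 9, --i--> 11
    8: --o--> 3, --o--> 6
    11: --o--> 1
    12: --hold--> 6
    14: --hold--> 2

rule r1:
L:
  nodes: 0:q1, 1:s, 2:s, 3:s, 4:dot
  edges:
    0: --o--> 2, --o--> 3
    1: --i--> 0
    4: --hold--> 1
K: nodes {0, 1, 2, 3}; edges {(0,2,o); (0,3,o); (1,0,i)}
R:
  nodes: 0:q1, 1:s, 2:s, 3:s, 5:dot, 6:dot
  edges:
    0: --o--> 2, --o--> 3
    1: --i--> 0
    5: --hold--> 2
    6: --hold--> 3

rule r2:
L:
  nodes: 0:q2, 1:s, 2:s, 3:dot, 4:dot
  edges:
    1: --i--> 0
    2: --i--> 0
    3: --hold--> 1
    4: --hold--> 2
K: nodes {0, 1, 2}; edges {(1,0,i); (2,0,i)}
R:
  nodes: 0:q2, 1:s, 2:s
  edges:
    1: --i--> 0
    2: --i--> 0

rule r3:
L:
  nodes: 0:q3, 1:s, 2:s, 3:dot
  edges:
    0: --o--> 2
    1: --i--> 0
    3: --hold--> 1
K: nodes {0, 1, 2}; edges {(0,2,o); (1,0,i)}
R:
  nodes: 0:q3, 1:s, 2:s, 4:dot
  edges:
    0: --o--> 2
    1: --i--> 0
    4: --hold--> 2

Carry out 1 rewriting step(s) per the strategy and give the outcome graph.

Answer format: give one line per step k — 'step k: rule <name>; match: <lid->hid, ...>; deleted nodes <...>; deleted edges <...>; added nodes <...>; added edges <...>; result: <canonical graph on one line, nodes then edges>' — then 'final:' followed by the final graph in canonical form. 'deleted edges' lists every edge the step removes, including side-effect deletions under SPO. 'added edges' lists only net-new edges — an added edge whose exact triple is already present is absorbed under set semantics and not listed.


step 1: rule r1; match: 0->8, 1->2, 2->3, 3->6, 4->14; deleted nodes 14; deleted edges (14,2,hold); added nodes 15, 16; added edges (15,3,hold); (16,6,hold); result: nodes: 1:s, 2:s, 3:s, 6:s, 7:s, 8:q1, 9:q2, 11:q3, 12:dot, 15:dot, 16:dot edges: (2,8,i); (2,9,i); (3,9,i); (3,11,i); (8,3,o); (8,6,o); (11,1,o); (12,6,hold); (15,3,hold); (16,6,hold)
final:
nodes: 1:s, 2:s, 3:s, 6:s, 7:s, 8:q1, 9:q2, 11:q3, 12:dot, 15:dot, 16:dot
edges: (2,8,i); (2,9,i); (3,9,i); (3,11,i); (8,3,o); (8,6,o); (11,1,o); (12,6,hold); (15,3,hold); (16,6,hold)


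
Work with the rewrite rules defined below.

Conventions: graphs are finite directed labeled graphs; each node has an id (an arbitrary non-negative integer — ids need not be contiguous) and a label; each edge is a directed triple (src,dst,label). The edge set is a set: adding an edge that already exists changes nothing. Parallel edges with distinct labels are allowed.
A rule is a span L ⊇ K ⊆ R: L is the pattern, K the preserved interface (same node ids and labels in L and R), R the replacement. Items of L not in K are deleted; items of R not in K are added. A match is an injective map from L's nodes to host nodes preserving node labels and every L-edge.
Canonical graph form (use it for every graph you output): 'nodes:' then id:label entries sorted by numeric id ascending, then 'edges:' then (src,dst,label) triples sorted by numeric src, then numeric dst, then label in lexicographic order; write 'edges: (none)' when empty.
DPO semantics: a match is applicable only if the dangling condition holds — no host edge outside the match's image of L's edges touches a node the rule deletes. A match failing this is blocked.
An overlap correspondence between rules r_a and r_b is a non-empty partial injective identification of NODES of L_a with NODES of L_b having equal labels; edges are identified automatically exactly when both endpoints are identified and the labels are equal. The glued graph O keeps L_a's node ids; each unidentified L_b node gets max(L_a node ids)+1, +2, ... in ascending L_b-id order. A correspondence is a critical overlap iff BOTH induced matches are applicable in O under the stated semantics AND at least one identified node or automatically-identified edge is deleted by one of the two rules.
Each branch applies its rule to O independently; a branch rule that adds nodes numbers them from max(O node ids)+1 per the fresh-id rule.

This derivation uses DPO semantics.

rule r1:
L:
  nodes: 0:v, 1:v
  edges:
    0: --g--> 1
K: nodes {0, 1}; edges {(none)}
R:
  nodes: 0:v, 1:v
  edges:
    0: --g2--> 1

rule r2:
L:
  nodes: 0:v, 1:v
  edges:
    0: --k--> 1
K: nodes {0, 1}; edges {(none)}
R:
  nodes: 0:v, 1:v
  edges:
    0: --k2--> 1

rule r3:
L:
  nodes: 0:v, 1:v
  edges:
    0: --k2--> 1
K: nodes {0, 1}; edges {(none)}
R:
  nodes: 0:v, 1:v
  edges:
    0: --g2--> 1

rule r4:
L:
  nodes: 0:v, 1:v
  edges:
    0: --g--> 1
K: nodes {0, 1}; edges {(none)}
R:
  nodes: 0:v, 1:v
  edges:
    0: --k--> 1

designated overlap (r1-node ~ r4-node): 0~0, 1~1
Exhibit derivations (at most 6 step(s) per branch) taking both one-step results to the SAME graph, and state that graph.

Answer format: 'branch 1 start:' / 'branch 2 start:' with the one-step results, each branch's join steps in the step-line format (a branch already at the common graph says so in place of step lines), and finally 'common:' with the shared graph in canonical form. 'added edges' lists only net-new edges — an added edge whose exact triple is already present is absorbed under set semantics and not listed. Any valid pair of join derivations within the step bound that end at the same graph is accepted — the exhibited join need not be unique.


branch 1 start:
nodes: 0:v, 1:v
edges: (0,1,g2)
branch 2 start:
nodes: 0:v, 1:v
edges: (0,1,k)
branch 1: already at the common graph (0 steps)
branch 2 step 1: rule r2; match: 0->0, 1->1; deleted nodes (none); deleted edges (0,1,k); added nodes (none); added edges (0,1,k2); result: nodes: 0:v, 1:v edges: (0,1,k2)
branch 2 step 2: rule r3; match: 0->0, 1->1; deleted nodes (none); deleted edges (0,1,k2); added nodes (none); added edges (0,1,g2); result: nodes: 0:v, 1:v edges: (0,1,g2)
common:
nodes: 0:v, 1:v
edges: (0,1,g2)


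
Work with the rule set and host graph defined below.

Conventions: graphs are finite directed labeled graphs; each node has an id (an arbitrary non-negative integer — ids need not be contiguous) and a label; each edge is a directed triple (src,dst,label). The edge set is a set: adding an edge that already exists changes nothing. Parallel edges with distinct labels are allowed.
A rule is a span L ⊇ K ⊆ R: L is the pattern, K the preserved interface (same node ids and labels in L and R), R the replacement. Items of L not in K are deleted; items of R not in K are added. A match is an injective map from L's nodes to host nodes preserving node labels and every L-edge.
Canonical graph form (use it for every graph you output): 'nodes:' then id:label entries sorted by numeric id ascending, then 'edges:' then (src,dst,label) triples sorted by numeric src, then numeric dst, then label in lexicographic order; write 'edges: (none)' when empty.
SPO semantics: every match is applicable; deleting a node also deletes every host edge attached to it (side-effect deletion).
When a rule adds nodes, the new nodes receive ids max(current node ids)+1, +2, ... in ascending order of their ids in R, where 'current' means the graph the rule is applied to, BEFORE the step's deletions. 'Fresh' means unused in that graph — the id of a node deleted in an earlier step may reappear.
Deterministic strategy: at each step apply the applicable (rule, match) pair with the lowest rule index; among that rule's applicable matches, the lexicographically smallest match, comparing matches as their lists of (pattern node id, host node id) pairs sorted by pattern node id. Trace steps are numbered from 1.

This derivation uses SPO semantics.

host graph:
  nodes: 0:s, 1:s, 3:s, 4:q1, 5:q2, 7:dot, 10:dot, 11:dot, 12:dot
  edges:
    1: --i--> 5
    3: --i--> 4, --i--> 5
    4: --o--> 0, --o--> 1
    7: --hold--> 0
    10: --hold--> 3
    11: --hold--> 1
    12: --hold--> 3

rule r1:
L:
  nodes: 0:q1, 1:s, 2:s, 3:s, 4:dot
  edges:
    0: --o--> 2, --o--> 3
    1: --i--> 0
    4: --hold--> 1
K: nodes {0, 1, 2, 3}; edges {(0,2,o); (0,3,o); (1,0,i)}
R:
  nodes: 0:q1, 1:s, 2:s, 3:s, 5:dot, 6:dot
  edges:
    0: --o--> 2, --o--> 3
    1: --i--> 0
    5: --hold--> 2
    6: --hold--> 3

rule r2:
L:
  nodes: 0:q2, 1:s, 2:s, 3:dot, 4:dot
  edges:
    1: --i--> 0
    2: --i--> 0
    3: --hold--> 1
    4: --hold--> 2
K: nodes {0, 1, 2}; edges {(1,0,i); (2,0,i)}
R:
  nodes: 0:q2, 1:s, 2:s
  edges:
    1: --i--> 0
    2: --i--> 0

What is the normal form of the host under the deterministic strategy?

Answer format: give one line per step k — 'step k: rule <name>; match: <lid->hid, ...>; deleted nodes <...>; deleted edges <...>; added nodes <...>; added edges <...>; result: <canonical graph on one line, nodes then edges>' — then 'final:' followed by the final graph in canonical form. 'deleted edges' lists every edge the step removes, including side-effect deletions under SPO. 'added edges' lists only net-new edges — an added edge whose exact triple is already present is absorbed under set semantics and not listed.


step 1: rule r1; match: 0->4, 1->3, 2->0, 3->1, 4->10; deleted nodes 10; deleted edges (10,3,hold); added nodes 13, 14; added edges (13,0,hold); (14,1,hold); result: nodes: 0:s, 1:s, 3:s, 4:q1, 5:q2, 7:dot, 11:dot, 12:dot, 13:dot, 14:dot edges: (1,5,i); (3,4,i); (3,5,i); (4,0,o); (4,1,o); (7,0,hold); (11,1,hold); (12,3,hold); (13,0,hold); (14,1,hold)
step 2: rule r1; match: 0->4, 1->3, 2->0, 3->1, 4->12; deleted nodes 12; deleted edges (12,3,hold); added nodes 15, 16; added edges (15,0,hold); (16,1,hold); result: nodes: 0:s, 1:s, 3:s, 4:q1, 5:q2, 7:dot, 11:dot, 13:dot, 14:dot, 15:dot, 16:dot edges: (1,5,i); (3,4,i); (3,5,i); (4,0,o); (4,1,o); (7,0,hold); (11,1,hold); (13,0,hold); (14,1,hold); (15,0,hold); (16,1,hold)
final:
nodes: 0:s, 1:s, 3:s, 4:q1, 5:q2, 7:dot, 11:dot, 13:dot, 14:dot, 15:dot, 16:dot
edges: (1,5,i); (3,4,i); (3,5,i); (4,0,o); (4,1,o); (7,0,hold); (11,1,hold); (13,0,hold); (14,1,hold); (15,0,hold); (16,1,hold)


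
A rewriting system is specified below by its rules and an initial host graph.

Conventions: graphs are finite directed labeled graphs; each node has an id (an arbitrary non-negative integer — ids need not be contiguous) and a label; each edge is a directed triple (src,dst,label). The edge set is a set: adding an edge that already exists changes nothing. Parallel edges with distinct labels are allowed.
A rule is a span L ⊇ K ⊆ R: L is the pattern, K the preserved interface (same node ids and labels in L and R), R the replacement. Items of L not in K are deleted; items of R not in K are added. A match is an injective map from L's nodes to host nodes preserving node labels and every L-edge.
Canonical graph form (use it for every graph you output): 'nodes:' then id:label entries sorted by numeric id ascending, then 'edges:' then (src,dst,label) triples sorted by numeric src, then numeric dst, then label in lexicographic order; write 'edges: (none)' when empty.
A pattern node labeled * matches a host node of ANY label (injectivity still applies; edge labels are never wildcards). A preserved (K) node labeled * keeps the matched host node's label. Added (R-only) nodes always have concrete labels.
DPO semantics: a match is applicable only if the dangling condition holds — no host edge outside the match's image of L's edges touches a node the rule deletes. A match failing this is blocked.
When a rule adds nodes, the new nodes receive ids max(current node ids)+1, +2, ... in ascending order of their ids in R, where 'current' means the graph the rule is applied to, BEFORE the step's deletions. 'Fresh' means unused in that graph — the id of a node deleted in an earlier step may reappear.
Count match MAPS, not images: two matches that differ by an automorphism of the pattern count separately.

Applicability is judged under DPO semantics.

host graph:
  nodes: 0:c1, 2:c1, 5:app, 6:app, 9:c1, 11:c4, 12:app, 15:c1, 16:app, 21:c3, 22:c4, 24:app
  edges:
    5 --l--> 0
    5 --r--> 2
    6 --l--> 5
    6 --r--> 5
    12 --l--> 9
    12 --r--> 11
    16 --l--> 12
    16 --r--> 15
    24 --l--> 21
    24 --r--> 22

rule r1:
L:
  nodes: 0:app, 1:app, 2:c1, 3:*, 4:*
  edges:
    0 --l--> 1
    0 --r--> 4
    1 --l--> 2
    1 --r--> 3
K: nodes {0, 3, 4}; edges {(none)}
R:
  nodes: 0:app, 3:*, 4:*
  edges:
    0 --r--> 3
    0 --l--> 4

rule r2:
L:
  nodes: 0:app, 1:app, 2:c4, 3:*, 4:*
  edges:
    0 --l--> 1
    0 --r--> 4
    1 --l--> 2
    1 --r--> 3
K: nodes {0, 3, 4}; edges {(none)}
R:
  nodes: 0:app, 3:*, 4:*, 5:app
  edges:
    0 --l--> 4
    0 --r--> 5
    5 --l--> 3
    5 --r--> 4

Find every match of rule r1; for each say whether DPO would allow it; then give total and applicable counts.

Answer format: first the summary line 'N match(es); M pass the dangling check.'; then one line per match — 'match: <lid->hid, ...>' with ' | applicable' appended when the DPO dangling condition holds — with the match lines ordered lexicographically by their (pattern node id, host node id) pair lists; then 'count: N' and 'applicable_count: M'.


1 match(es); 1 pass the dangling check.
match: 0->16, 1->12, 2->9, 3->11, 4->15 | applicable
count: 1
applicable_count: 1


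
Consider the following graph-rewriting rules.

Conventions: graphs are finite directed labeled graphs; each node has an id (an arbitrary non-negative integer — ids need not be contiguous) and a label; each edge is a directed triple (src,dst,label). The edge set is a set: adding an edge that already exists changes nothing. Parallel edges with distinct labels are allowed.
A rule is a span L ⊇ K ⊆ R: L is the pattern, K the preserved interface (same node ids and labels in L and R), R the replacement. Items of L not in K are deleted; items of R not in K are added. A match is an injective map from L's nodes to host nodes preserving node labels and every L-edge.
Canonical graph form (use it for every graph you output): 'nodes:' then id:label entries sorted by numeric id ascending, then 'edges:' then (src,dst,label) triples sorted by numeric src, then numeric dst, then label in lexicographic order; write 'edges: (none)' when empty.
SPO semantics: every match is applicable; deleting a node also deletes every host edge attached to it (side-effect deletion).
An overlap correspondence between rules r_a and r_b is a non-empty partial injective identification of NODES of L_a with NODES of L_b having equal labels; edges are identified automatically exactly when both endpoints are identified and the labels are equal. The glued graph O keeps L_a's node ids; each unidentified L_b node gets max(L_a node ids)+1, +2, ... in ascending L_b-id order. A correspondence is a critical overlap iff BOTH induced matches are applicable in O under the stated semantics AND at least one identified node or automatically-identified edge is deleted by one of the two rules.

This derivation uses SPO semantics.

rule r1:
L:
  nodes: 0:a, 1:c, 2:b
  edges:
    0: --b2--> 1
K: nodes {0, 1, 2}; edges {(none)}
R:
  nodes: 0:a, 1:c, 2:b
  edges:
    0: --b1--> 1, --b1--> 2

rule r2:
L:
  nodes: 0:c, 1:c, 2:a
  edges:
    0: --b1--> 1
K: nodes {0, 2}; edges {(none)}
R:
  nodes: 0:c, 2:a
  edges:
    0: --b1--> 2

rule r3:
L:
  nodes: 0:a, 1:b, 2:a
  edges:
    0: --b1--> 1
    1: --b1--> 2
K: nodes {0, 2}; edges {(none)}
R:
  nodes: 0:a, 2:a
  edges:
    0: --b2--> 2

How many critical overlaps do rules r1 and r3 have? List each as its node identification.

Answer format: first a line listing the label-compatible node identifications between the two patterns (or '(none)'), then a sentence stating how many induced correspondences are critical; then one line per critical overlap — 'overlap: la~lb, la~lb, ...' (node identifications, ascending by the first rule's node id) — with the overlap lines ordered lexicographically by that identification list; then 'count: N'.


label-compatible node identifications between L(r1) and L(r3): 0~0, 0~2, 2~1
3 of the induced correspondences are critical overlaps of r1 and r3.
overlap: 0~0, 2~1
overlap: 0~2, 2~1
overlap: 2~1
count: 3


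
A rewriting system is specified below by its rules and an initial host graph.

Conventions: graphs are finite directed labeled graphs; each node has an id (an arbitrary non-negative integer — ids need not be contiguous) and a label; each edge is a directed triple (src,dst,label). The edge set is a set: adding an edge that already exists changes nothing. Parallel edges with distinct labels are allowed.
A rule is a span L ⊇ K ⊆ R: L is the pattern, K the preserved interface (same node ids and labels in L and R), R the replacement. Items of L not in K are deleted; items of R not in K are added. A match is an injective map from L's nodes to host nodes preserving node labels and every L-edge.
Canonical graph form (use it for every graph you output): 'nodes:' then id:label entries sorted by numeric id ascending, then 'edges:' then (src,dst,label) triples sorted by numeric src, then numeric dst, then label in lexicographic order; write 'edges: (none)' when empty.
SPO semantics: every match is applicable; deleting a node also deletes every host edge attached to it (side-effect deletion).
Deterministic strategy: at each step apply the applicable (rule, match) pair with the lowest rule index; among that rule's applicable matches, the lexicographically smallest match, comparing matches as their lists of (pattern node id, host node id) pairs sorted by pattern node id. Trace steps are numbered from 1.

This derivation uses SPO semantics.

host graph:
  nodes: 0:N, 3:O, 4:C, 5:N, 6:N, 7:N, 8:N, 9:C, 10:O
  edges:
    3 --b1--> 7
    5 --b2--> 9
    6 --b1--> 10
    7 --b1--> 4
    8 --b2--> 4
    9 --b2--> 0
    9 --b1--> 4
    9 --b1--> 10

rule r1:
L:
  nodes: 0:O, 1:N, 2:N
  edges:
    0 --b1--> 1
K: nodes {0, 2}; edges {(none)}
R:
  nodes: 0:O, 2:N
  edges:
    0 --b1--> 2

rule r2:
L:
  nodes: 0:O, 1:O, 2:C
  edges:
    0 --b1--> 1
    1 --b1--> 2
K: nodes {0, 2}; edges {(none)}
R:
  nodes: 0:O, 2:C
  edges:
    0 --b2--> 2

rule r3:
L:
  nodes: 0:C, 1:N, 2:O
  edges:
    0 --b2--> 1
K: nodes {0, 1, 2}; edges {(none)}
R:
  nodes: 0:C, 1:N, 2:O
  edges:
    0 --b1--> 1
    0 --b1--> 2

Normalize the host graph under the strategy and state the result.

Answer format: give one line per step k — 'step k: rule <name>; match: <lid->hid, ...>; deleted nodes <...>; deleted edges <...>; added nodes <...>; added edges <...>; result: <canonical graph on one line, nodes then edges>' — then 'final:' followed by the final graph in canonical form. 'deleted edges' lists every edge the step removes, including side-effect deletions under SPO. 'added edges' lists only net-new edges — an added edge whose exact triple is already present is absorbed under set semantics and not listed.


step 1: rule r1; match: 0->3, 1->7, 2->0; deleted nodes 7; deleted edges (3,7,b1); (7,4,b1); added nodes (none); added edges (3,0,b1); result: nodes: 0:N, 3:O, 4:C, 5:N, 6:N, 8:N, 9:C, 10:O edges: (3,0,b1); (5,9,b2); (6,10,b1); (8,4,b2); (9,0,b2); (9,4,b1); (9,10,b1)
step 2: rule r1; match: 0->3, 1->0, 2->5; deleted nodes 0; deleted edges (3,0,b1); (9,0,b2); added nodes (none); added edges (3,5,b1); result: nodes: 3:O, 4:C, 5:N, 6:N, 8:N, 9:C, 10:O edges: (3,5,b1); (5,9,b2); (6,10,b1); (8,4,b2); (9,4,b1); (9,10,b1)
step 3: rule r1; match: 0->3, 1->5, 2->6; deleted nodes 5; deleted edges (3,5,b1); (5,9,b2); added nodes (none); added edges (3,6,b1); result: nodes: 3:O, 4:C, 6:N, 8:N, 9:C, 10:O edges: (3,6,b1); (6,10,b1); (8,4,b2); (9,4,b1); (9,10,b1)
step 4: rule r1; match: 0->3, 1->6, 2->8; deleted nodes 6; deleted edges (3,6,b1); (6,10,b1); added nodes (none); added edges (3,8,b1); result: nodes: 3:O, 4:C, 8:N, 9:C, 10:O edges: (3,8,b1); (8,4,b2); (9,4,b1); (9,10,b1)
final:
nodes: 3:O, 4:C, 8:N, 9:C, 10:O
edges: (3,8,b1); (8,4,b2); (9,4,b1); (9,10,b1)


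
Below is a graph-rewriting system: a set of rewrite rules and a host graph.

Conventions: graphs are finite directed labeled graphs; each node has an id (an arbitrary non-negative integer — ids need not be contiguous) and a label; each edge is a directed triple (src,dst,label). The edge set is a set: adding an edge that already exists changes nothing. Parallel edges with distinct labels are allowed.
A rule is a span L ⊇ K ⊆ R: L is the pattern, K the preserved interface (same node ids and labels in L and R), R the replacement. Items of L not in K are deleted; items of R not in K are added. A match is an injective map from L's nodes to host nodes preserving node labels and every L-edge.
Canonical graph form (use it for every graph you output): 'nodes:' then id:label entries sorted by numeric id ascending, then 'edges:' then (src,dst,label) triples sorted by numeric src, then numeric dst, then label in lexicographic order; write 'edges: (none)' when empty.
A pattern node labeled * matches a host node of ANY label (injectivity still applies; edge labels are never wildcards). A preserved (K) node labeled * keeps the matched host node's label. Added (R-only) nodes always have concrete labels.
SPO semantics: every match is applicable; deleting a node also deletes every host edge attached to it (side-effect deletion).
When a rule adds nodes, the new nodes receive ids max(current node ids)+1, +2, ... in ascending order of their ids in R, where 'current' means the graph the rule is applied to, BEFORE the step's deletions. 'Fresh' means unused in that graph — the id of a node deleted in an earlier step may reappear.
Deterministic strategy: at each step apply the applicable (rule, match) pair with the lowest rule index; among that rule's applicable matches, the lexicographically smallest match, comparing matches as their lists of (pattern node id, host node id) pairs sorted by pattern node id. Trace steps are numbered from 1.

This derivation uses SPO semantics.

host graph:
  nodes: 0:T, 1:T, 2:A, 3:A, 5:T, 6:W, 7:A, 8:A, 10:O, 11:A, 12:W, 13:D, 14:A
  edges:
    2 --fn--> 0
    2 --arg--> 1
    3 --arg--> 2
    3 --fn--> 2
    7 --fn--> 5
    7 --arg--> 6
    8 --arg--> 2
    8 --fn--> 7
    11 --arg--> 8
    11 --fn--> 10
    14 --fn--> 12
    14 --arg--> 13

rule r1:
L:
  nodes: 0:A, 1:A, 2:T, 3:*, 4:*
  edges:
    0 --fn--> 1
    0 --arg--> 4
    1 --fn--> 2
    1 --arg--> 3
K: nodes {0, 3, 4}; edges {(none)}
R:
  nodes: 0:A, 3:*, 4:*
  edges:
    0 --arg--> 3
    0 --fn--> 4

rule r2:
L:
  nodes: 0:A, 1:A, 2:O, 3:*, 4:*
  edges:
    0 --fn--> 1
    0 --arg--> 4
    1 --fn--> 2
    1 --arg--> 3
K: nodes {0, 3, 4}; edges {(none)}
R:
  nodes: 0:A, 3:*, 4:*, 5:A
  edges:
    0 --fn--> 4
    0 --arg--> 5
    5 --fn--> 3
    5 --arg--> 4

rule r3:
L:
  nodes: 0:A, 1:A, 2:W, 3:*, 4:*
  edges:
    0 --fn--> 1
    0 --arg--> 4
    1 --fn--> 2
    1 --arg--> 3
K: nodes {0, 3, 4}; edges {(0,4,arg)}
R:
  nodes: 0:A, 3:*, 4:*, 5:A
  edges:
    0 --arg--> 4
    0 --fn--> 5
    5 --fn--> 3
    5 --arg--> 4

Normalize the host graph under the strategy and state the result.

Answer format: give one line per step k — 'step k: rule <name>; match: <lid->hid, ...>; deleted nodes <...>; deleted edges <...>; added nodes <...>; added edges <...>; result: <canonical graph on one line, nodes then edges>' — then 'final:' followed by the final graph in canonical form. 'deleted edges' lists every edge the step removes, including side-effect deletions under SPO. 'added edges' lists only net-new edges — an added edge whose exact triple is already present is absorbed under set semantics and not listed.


step 1: rule r1; match: 0->8, 1->7, 2->5, 3->6, 4->2; deleted nodes 5, 7; deleted edges (7,5,fn); (7,6,arg); (8,2,arg); (8,7,fn); added nodes (none); added edges (8,2,fn); (8,6,arg); result: nodes: 0:T, 1:T, 2:A, 3:A, 6:W, 8:A, 10:O, 11:A, 12:W, 13:D, 14:A edges: (2,0,fn); (2,1,arg); (3,2,arg); (3,2,fn); (8,2,fn); (8,6,arg); (11,8,arg); (11,10,fn); (14,12,fn); (14,13,arg)
step 2: rule r1; match: 0->8, 1->2, 2->0, 3->1, 4->6; deleted nodes 0, 2; deleted edges (2,0,fn); (2,1,arg); (3,2,arg); (3,2,fn); (8,2,fn); (8,6,arg); added nodes (none); added edges (8,1,arg); (8,6,fn); result: nodes: 1:T, 3:A, 6:W, 8:A, 10:O, 11:A, 12:W, 13:D, 14:A edges: (8,1,arg); (8,6,fn); (11,8,arg); (11,10,fn); (14,12,fn); (14,13,arg)
final:
nodes: 1:T, 3:A, 6:W, 8:A, 10:O, 11:A, 12:W, 13:D, 14:A
edges: (8,1,arg); (8,6,fn); (11,8,arg); (11,10,fn); (14,12,fn); (14,13,arg)


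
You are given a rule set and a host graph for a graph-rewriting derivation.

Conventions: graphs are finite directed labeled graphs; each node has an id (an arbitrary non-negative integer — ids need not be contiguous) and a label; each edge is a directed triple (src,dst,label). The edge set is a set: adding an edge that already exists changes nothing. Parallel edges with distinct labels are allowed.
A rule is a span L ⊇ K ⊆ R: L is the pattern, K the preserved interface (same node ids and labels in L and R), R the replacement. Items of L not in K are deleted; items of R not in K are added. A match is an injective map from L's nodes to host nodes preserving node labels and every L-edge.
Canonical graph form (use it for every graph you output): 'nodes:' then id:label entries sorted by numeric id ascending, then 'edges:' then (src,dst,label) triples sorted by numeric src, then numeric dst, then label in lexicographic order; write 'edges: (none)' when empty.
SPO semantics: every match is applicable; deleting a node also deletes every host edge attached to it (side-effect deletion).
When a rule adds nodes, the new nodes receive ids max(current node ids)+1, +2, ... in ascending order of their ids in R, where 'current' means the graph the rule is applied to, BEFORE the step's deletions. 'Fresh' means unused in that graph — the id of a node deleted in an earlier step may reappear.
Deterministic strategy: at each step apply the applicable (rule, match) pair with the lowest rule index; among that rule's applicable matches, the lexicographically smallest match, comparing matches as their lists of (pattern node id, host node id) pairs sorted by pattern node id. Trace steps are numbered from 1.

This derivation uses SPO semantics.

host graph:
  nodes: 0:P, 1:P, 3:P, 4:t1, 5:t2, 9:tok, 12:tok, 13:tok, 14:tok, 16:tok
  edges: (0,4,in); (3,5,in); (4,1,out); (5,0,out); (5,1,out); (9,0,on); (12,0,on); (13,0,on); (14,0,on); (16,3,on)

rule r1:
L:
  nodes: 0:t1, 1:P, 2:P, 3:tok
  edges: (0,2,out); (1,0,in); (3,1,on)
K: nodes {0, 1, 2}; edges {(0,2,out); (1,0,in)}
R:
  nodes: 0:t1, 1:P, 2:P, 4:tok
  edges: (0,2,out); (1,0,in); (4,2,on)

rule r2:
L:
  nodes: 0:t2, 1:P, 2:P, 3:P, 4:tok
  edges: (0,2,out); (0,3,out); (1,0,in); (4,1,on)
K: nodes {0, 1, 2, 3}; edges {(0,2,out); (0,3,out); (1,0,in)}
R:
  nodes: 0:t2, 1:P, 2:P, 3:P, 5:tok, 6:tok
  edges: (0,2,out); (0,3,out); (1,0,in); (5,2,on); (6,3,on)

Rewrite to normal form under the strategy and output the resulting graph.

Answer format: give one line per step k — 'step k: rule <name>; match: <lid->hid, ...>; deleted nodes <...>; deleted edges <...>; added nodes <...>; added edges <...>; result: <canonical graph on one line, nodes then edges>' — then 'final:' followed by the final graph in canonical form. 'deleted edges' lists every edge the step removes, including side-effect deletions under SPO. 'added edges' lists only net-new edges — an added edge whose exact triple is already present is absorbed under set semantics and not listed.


step 1: rule r1; match: 0->4, 1->0, 2->1, 3->9; deleted nodes 9; deleted edges (9,0,on); added nodes 17; added edges (17,1,on); result: nodes: 0:P, 1:P, 3:P, 4:t1, 5:t2, 12:tok, 13:tok, 14:tok, 16:tok, 17:tok edges: (0,4,in); (3,5,in); (4,1,out); (5,0,out); (5,1,out); (12,0,on); (13,0,on); (14,0,on); (16,3,on); (17,1,on)
step 2: rule r1; match: 0->4, 1->0, 2->1, 3->12; deleted nodes 12; deleted edges (12,0,on); added nodes 18; added edges (18,1,on); result: nodes: 0:P, 1:P, 3:P, 4:t1, 5:t2, 13:tok, 14:tok, 16:tok, 17:tok, 18:tok edges: (0,4,in); (3,5,in); (4,1,out); (5,0,out); (5,1,out); (13,0,on); (14,0,on); (16,3,on); (17,1,on); (18,1,on)
step 3: rule r1; match: 0->4, 1->0, 2->1, 3->13; deleted nodes 13; deleted edges (13,0,on); added nodes 19; added edges (19,1,on); result: nodes: 0:P, 1:P, 3:P, 4:t1, 5:t2, 14:tok, 16:tok, 17:tok, 18:tok, 19:tok edges: (0,4,in); (3,5,in); (4,1,out); (5,0,out); (5,1,out); (14,0,on); (16,3,on); (17,1,on); (18,1,on); (19,1,on)
step 4: rule r1; match: 0->4, 1->0, 2->1, 3->14; deleted nodes 14; deleted edges (14,0,on); added nodes 20; added edges (20,1,on); result: nodes: 0:P, 1:P, 3:P, 4:t1, 5:t2, 16:tok, 17:tok, 18:tok, 19:tok, 20:tok edges: (0,4,in); (3,5,in); (4,1,out); (5,0,out); (5,1,out); (16,3,on); (17,1,on); (18,1,on); (19,1,on); (20,1,on)
step 5: rule r2; match: 0->5, 1->3, 2->0, 3->1, 4->16; deleted nodes 16; deleted edges (16,3,on); added nodes 21, 22; added edges (21,0,on); (22,1,on); result: nodes: 0:P, 1:P, 3:P, 4:t1, 5:t2, 17:tok, 18:tok, 19:tok, 20:tok, 21:tok, 22:tok edges: (0,4,in); (3,5,in); (4,1,out); (5,0,out); (5,1,out); (17,1,on); (18,1,on); (19,1,on); (20,1,on); (21,0,on); (22,1,on)
step 6: rule r1; match: 0->4, 1->0, 2->1, 3->21; deleted nodes 21; deleted edges (21,0,on); added nodes 23; added edges (23,1,on); result: nodes: 0:P, 1:P, 3:P, 4:t1, 5:t2, 17:tok, 18:tok, 19:tok, 20:tok, 22:tok, 23:tok edges: (0,4,in); (3,5,in); (4,1,out); (5,0,out); (5,1,out); (17,1,on); (18,1,on); (19,1,on); (20,1,on); (22,1,on); (23,1,on)
final:
nodes: 0:P, 1:P, 3:P, 4:t1, 5:t2, 17:tok, 18:tok, 19:tok, 20:tok, 22:tok, 23:tok
edges: (0,4,in); (3,5,in); (4,1,out); (5,0,out); (5,1,out); (17,1,on); (18,1,on); (19,1,on); (20,1,on); (22,1,on); (23,1,on)


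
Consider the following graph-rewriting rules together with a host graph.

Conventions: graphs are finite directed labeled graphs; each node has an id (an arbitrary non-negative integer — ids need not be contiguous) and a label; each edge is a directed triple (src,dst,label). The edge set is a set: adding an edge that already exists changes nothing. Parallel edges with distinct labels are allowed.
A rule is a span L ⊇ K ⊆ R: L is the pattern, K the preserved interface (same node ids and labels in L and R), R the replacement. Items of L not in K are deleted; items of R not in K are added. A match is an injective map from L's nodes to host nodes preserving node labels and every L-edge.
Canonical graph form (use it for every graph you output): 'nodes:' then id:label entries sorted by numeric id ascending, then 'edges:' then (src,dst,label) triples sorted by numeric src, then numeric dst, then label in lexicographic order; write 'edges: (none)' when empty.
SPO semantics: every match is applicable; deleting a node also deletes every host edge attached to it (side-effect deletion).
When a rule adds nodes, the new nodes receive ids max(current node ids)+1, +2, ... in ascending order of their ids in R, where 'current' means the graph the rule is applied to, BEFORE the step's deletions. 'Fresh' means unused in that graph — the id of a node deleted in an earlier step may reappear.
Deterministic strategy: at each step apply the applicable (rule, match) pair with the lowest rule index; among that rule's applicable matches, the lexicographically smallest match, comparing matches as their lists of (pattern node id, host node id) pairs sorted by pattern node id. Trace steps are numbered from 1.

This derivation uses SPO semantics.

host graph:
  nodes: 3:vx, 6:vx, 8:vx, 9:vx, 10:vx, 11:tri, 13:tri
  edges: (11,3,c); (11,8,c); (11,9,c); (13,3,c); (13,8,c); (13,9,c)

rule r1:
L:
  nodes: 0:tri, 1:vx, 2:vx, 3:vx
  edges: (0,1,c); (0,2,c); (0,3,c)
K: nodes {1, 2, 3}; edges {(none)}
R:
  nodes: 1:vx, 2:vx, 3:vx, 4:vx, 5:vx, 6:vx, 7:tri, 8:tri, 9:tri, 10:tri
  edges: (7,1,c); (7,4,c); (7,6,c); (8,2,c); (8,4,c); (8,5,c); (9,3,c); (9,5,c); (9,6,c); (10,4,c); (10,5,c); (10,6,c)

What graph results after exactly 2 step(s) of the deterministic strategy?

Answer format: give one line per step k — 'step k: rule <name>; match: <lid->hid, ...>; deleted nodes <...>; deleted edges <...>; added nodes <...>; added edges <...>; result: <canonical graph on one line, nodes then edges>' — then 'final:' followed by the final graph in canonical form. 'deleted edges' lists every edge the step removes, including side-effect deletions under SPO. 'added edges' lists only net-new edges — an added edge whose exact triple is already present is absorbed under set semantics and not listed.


step 1: rule r1; match: 0->11, 1->3, 2->8, 3->9; deleted nodes 11; deleted edges (11,3,c); (11,8,c); (11,9,c); added nodes 14, 15, 16, 17, 18, 19, 20; added edges (17,3,c); (17,14,c); (17,16,c); (18,8,c); (18,14,c); (18,15,c); (19,9,c); (19,15,c); (19,16,c); (20,14,c); (20,15,c); (20,16,c); result: nodes: 3:vx, 6:vx, 8:vx, 9:vx, 10:vx, 13:tri, 14:vx, 15:vx, 16:vx, 17:tri, 18:tri, 19:tri, 20:tri edges: (13,3,c); (13,8,c); (13,9,c); (17,3,c); (17,14,c); (17,16,c); (18,8,c); (18,14,c); (18,15,c); (19,9,c); (19,15,c); (19,16,c); (20,14,c); (20,15,c); (20,16,c)
step 2: rule r1; match: 0->13, 1->3, 2->8, 3->9; deleted nodes 13; deleted edges (13,3,c); (13,8,c); (13,9,c); added nodes 21, 22, 23, 24, 25, 26, 27; added edges (24,3,c); (24,21,c); (24,23,c); (25,8,c); (25,21,c); (25,22,c); (26,9,c); (26,22,c); (26,23,c); (27,21,c); (27,22,c); (27,23,c); result: nodes: 3:vx, 6:vx, 8:vx, 9:vx, 10:vx, 14:vx, 15:vx, 16:vx, 17:tri, 18:tri, 19:tri, 20:tri, 21:vx, 22:vx, 23:vx, 24:tri, 25:tri, 26:tri, 27:tri edges: (17,3,c); (17,14,c); (17,16,c); (18,8,c); (18,14,c); (18,15,c); (19,9,c); (19,15,c); (19,16,c); (20,14,c); (20,15,c); (20,16,c); (24,3,c); (24,21,c); (24,23,c); (25,8,c); (25,21,c); (25,22,c); (26,9,c); (26,22,c); (26,23,c); (27,21,c); (27,22,c); (27,23,c)
final:
nodes: 3:vx, 6:vx, 8:vx, 9:vx, 10:vx, 14:vx, 15:vx, 16:vx, 17:tri, 18:tri, 19:tri, 20:tri, 21:vx, 22:vx, 23:vx, 24:tri, 25:tri, 26:tri, 27:tri
edges: (17,3,c); (17,14,c); (17,16,c); (18,8,c); (18,14,c); (18,15,c); (19,9,c); (19,15,c); (19,16,c); (20,14,c); (20,15,c); (20,16,c); (24,3,c); (24,21,c); (24,23,c); (25,8,c); (25,21,c); (25,22,c); (26,9,c); (26,22,c); (26,23,c); (27,21,c); (27,22,c); (27,23,c)
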